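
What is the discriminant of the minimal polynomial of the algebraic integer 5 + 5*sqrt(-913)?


The element 5 + 5*sqrt(-913) has minimal polynomial:
x^2 - 10*x + 22850
Discriminant = (-10)^2 - 4*(22850)
= 100 - 91400
= -91300

-91300


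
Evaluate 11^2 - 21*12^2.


x^2 - d*y^2
= 11^2 - 21*12^2
= 121 - 3024
= -2903

-2903


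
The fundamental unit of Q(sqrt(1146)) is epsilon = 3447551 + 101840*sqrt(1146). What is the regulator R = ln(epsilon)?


epsilon = 3447551 + 101840*sqrt(1146)
= 6.8951e+06
R = ln(6.8951e+06)
= 15.7463

15.7463


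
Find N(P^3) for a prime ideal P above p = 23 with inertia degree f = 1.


N(P^a) = p^(a*f)
= 23^(3*1)
= 23^3
= 12167

12167


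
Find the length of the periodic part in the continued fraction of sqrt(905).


Run the CF algorithm for sqrt(905).
a_0 = floor(sqrt(905)) = 30; set m_0=0, q_0=1.
Recurrence: m' = q*a - m,  q' = (d - m'^2)/q,  a' = floor((a_0 + m')/q').
  step 1: m=30, q=5, a=12
  step 2: m=30, q=1, a=60
a_2 = 2*a_0 = 60, so the period closes here.
sqrt(905) = [30; 12, 60]
Period length = 2

2


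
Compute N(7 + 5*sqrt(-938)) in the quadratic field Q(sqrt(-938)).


N(a + b*sqrt(d)) = a^2 - d*b^2
= (7)^2 - (-938)*(5)^2
= 49 + 23450
= 23499

23499


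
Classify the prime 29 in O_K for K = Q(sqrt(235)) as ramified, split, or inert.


K = Q(sqrt(235)). Since d mod 4 = 3, disc(K) = 940.
Check p | disc: 940 mod 29 = 12.
p does not divide disc. Compute Legendre symbol (d/p):
3^((29-1)/2) mod 29 = -1
(d/p) = -1, so p is inert: (p) stays prime with e=1, f=2, g=1.
Therefore p is inert.

inert


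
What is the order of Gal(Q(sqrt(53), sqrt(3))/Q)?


The 2 square roots of distinct primes are multiplicatively independent over Q,
so [K:Q] = 2^2 and Gal(K/Q) is isomorphic to (Z/2Z)^2.
|Gal| = 2^2 = 4

4


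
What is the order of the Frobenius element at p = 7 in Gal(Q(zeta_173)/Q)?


The Frobenius at p in Gal(Q(zeta_n)/Q) = (Z/nZ)* is the class of p, so its order is ord_173(7), the smallest k >= 1 with 7^k = 1 mod 173.
n = 173 = 173, phi(173) = 172; the order divides phi(n).
Divisors of 172: 1, 2, 4, 43, 86, 172
Repeated squaring mod 173: 7^1 = 7, 7^2 = 49, 7^4 = 152, 7^8 = 95, 7^16 = 29, 7^32 = 149, 7^64 = 57, 7^128 = 135
Test divisors in increasing order:
  k=1: 7^1 = 7 mod 173
  k=2: 7^2 = 49 mod 173
  k=4: 7^4 = 152 mod 173
  k=43: 7^43 = 149 * 95 * 49 * 7 = 93 mod 173
  k=86: 7^86 = 57 * 29 * 152 * 49 = 172 mod 173
  k=172: 7^172 = 135 * 149 * 95 * 152 = 1 mod 173  <- first divisor giving 1
Order = 172

172


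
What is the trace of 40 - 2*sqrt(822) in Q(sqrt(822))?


Tr(a + b*sqrt(d)) = (a + b*sqrt(d)) + (a - b*sqrt(d)) = 2a
= 2 * (40)
= 80

80


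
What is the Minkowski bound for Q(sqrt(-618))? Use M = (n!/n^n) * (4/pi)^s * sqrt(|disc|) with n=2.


d = -618, d mod 4 = 2, so disc(K) = 4d = -2472; |disc(K)| = 2472
Imaginary quadratic field, so n = 2, s = r2 = 1, r1 = 0
M = (n!/n^n) * (4/pi)^s * sqrt(|disc(K)|) = (2!/2^2) * (4/pi)^1 * sqrt(2472)
= 0.5 * 1.273240 * 49.719212
= 31.6522

31.6522


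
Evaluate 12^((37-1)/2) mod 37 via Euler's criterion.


p = 37 is prime and the exponent is (p-1)/2 = 18, so by Euler's criterion 12^18 = (12/37) = +1 or -1 mod 37.
Compute by square-and-multiply:
  18 = 16 + 2 (binary 10010)
  Repeated squaring mod 37: 12^1 = 12, 12^2 = 33, 12^4 = 16, 12^8 = 34, 12^16 = 9
  12^18 = 12^16 * 12^2 = 9 * 33 mod 37
    9 * 33 = 297 = 1 mod 37
  12^18 = 1 mod 37
Result 1: 12 is a quadratic residue mod 37.
12^18 mod 37 = 1

1


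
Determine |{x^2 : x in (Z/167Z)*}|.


For prime p, the number of non-zero quadratic residues is (p-1)/2.
= (167-1)/2
= 83

83


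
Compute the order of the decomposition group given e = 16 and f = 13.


|D_P| = e * f
= 16 * 13
= 208

208


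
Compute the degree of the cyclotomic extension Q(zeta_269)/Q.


The degree equals Euler's totient phi(269).
269 = 269
phi(269) = 268

268


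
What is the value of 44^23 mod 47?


p = 47 is prime and the exponent is (p-1)/2 = 23, so by Euler's criterion 44^23 = (44/47) = +1 or -1 mod 47.
Compute by square-and-multiply:
  23 = 16 + 4 + 2 + 1 (binary 10111)
  Repeated squaring mod 47: 44^1 = 44, 44^2 = 9, 44^4 = 34, 44^8 = 28, 44^16 = 32
  44^23 = 44^16 * 44^4 * 44^2 * 44^1 = 32 * 34 * 9 * 44 mod 47
    32 * 34 = 1088 = 7 mod 47
    7 * 9 = 63 = 16 mod 47
    16 * 44 = 704 = 46 mod 47
  44^23 = 46 mod 47
Result 46 = p - 1 = -1 mod 47: 44 is a quadratic non-residue mod 47. As a residue in [0, p-1] the value is 46.
44^23 mod 47 = 46

46


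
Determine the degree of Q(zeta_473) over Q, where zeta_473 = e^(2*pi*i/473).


The degree equals Euler's totient phi(473).
473 = 11 * 43
phi(473) = 420

420


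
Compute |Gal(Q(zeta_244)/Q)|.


|Gal(Q(zeta_244)/Q)| = phi(244)
= 120

120


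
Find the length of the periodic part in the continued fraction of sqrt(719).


Run the CF algorithm for sqrt(719).
a_0 = floor(sqrt(719)) = 26; set m_0=0, q_0=1.
Recurrence: m' = q*a - m,  q' = (d - m'^2)/q,  a' = floor((a_0 + m')/q').
  step 1: m=26, q=43, a=1
  step 2: m=17, q=10, a=4
  step 3: m=23, q=19, a=2
  step 4: m=15, q=26, a=1
  step 5: m=11, q=23, a=1
  step 6: m=12, q=25, a=1
  step 7: m=13, q=22, a=1
  step 8: m=9, q=29, a=1
  step 9: m=20, q=11, a=4
  step 10: m=24, q=13, a=3
  step 11: m=15, q=38, a=1
  step 12: m=23, q=5, a=9
  step 13: m=22, q=47, a=1
  step 14: m=25, q=2, a=25
  step 15: m=25, q=47, a=1
  step 16: m=22, q=5, a=9
  step 17: m=23, q=38, a=1
  step 18: m=15, q=13, a=3
  step 19: m=24, q=11, a=4
  step 20: m=20, q=29, a=1
  step 21: m=9, q=22, a=1
  step 22: m=13, q=25, a=1
  step 23: m=12, q=23, a=1
  step 24: m=11, q=26, a=1
  step 25: m=15, q=19, a=2
  step 26: m=23, q=10, a=4
  step 27: m=17, q=43, a=1
  step 28: m=26, q=1, a=52
a_28 = 2*a_0 = 52, so the period closes here.
sqrt(719) = [26; 1, 4, 2, 1, 1, 1, 1, 1, 4, 3, 1, 9, 1, 25, 1, 9, 1, 3, 4, 1, 1, 1, 1, 1, 2, 4, 1, 52]
Period length = 28

28


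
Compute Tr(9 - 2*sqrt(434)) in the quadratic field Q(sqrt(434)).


Tr(a + b*sqrt(d)) = (a + b*sqrt(d)) + (a - b*sqrt(d)) = 2a
= 2 * (9)
= 18

18


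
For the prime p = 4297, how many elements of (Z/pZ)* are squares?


For prime p, the number of non-zero quadratic residues is (p-1)/2.
= (4297-1)/2
= 2148

2148


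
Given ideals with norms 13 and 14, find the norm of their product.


N(IJ) = N(I) * N(J)
= 13 * 14
= 182

182


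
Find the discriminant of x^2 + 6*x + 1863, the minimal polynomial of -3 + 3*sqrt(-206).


The element -3 + 3*sqrt(-206) has minimal polynomial:
x^2 + 6*x + 1863
Discriminant = (6)^2 - 4*(1863)
= 36 - 7452
= -7416

-7416


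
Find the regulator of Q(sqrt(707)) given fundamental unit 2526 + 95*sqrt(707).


epsilon = 2526 + 95*sqrt(707)
= 5051.9998
R = ln(5051.9998)
= 8.5275

8.5275


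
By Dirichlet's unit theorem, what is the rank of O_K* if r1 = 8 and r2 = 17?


By Dirichlet's unit theorem:
rank = r1 + r2 - 1
= 8 + 17 - 1
= 24

24


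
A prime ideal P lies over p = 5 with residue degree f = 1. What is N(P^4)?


N(P^a) = p^(a*f)
= 5^(4*1)
= 5^4
= 625

625


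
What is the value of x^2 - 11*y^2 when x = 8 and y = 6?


x^2 - d*y^2
= 8^2 - 11*6^2
= 64 - 396
= -332

-332


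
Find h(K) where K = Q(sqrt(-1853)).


K = Q(sqrt(-1853)). d mod 4 = 3, so D = disc(K) = 4d = -7412
h(K) equals the number of primitive reduced positive-definite forms (a, b, c) = a*x^2 + b*x*y + c*y^2 with b^2 - 4ac = D,
where reduced means |b| <= a <= c, with b >= 0 whenever |b| = a or a = c, and primitive means gcd(a, b, c) = 1.
Reduced forces 3a^2 <= |D| = 7412, so 1 <= a <= 49; b must have the parity of D, and c = (b^2 - D)/(4a) must be an integer >= a.
Enumerate a = 1..49, b in [-a, a]:
  a=1: (1, 0, 1853)  [1]
  a=2: (2, 2, 927)  [1]
  a=3: (3, -2, 618), (3, 2, 618)  [2]
  a=4..5: none
  a=6: (6, -2, 309), (6, 2, 309)  [2]
  a=7: (7, -6, 266), (7, 6, 266)  [2]
  a=8: none
  a=9: (9, -2, 206), (9, 2, 206)  [2]
  a=10..13: none
  a=14: (14, -6, 133), (14, 6, 133)  [2]
  a=15..16: none
  a=17: (17, 0, 109)  [1]
  a=18: (18, -2, 103), (18, 2, 103)  [2]
  a=19: (19, -6, 98), (19, 6, 98)  [2]
  a=20: none
  a=21: (21, -20, 93), (21, -8, 89), (21, 8, 89), (21, 20, 93)  [4]
  a=22..26: none
  a=27: (27, -16, 71), (27, 16, 71)  [2]
  a=28..30: none
  a=31: (31, -20, 63), (31, 20, 63)  [2]
  a=32..33: none
  a=34: (34, 34, 63)  [1]
  a=35..36: none
  a=37: (37, -32, 57), (37, 32, 57)  [2]
  a=38: (38, -6, 49), (38, 6, 49)  [2]
  a=39..40: none
  a=41: (41, -38, 54), (41, 38, 54)  [2]
  a=42: (42, -34, 51), (42, -22, 47), (42, 22, 47), (42, 34, 51)  [4]
  a=43..49: none
Total reduced forms: 1 + 1 + 2 + 2 + 2 + 2 + 2 + 1 + 2 + 2 + 4 + 2 + 2 + 1 + 2 + 2 + 2 + 4 = 36
h = 36

36


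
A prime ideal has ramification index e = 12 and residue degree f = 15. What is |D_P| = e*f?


|D_P| = e * f
= 12 * 15
= 180

180


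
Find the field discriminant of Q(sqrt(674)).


For K = Q(sqrt(d)) with d squarefree: disc(K) = d if d = 1 mod 4, and disc(K) = 4d if d = 2 or 3 mod 4.
Here d = 674, and d mod 4 = 2.
d = 2 mod 4, not 1 (O_K = Z[sqrt(d)]), so disc(K) = 4d = 4 * (674) = 2696

2696


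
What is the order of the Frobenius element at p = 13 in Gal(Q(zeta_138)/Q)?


The Frobenius at p in Gal(Q(zeta_n)/Q) = (Z/nZ)* is the class of p, so its order is ord_138(13), the smallest k >= 1 with 13^k = 1 mod 138.
n = 138 = 2 * 3 * 23, phi(138) = 44; the order divides phi(n).
Divisors of 44: 1, 2, 4, 11, 22, 44
Repeated squaring mod 138: 13^1 = 13, 13^2 = 31, 13^4 = 133, 13^8 = 25, 13^16 = 73, 13^32 = 85
Test divisors in increasing order:
  k=1: 13^1 = 13 mod 138
  k=2: 13^2 = 31 mod 138
  k=4: 13^4 = 133 mod 138
  k=11: 13^11 = 25 * 31 * 13 = 1 mod 138  <- first divisor giving 1
Order = 11

11


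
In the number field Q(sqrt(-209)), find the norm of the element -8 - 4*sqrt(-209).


N(a + b*sqrt(d)) = a^2 - d*b^2
= (-8)^2 - (-209)*(-4)^2
= 64 + 3344
= 3408

3408


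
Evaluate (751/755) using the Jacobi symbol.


Compute (751/755) via quadratic reciprocity:
  reciprocity: (751/755) -> -(755/751)
  reduce: (4/751)
  pull out 2: (2/751) = +1  (since 751 mod 8 = 7)
  pull out 2: (2/751) = +1  (since 751 mod 8 = 7)
  (1/751) = 1
Product of signs = -1

-1


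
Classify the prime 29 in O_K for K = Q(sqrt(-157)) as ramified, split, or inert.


K = Q(sqrt(-157)). Since d mod 4 = 3, disc(K) = -628.
Check p | disc: -628 mod 29 = 10.
p does not divide disc. Compute Legendre symbol (d/p):
17^((29-1)/2) mod 29 = -1
(d/p) = -1, so p is inert: (p) stays prime with e=1, f=2, g=1.
Therefore p is inert.

inert


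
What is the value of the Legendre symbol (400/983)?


p = 983 is prime, so compute (400/983) with the reciprocity algorithm (Jacobi-symbol steps: pull out 2s via (2/n), flip via reciprocity, reduce):
  pull out 2: (2/983) = +1  (since 983 mod 8 = 7)
  pull out 2: (2/983) = +1  (since 983 mod 8 = 7)
  pull out 2: (2/983) = +1  (since 983 mod 8 = 7)
  pull out 2: (2/983) = +1  (since 983 mod 8 = 7)
  reciprocity: (25/983) -> +(983/25)
  reduce: (8/25)
  pull out 2: (2/25) = +1  (since 25 mod 8 = 1)
  pull out 2: (2/25) = +1  (since 25 mod 8 = 1)
  pull out 2: (2/25) = +1  (since 25 mod 8 = 1)
  (1/25) = 1
Product of signs = 1
(400/983) = 1

1


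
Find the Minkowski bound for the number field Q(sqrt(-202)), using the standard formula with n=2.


d = -202, d mod 4 = 2, so disc(K) = 4d = -808; |disc(K)| = 808
Imaginary quadratic field, so n = 2, s = r2 = 1, r1 = 0
M = (n!/n^n) * (4/pi)^s * sqrt(|disc(K)|) = (2!/2^2) * (4/pi)^1 * sqrt(808)
= 0.5 * 1.273240 * 28.425341
= 18.0961

18.0961


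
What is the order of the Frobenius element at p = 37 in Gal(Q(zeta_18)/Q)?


The Frobenius at p in Gal(Q(zeta_n)/Q) = (Z/nZ)* is the class of p, so its order is ord_18(37), the smallest k >= 1 with 37^k = 1 mod 18.
n = 18 = 2 * 3^2, phi(18) = 6; the order divides phi(n).
Divisors of 6: 1, 2, 3, 6
Repeated squaring mod 18: 37^1 = 1, 37^2 = 1, 37^4 = 1
Test divisors in increasing order:
  k=1: 37^1 = 1 mod 18  <- first divisor giving 1
Order = 1

1


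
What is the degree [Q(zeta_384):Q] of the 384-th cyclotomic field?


The degree equals Euler's totient phi(384).
384 = 2^7 * 3
phi(384) = 128

128


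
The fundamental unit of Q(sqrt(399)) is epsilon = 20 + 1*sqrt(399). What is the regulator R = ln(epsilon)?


epsilon = 20 + 1*sqrt(399)
= 39.9750
R = ln(39.9750)
= 3.6883

3.6883


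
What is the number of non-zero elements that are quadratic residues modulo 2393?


For prime p, the number of non-zero quadratic residues is (p-1)/2.
= (2393-1)/2
= 1196

1196


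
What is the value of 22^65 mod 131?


p = 131 is prime and the exponent is (p-1)/2 = 65, so by Euler's criterion 22^65 = (22/131) = +1 or -1 mod 131.
Compute by square-and-multiply:
  65 = 64 + 1 (binary 1000001)
  Repeated squaring mod 131: 22^1 = 22, 22^2 = 91, 22^4 = 28, 22^8 = 129, 22^16 = 4, 22^32 = 16, 22^64 = 125
  22^65 = 22^64 * 22^1 = 125 * 22 mod 131
    125 * 22 = 2750 = 130 mod 131
  22^65 = 130 mod 131
Result 130 = p - 1 = -1 mod 131: 22 is a quadratic non-residue mod 131. As a residue in [0, p-1] the value is 130.
22^65 mod 131 = 130

130


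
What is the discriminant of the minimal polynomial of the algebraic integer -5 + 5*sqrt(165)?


The element -5 + 5*sqrt(165) has minimal polynomial:
x^2 + 10*x - 4100
Discriminant = (10)^2 - 4*(-4100)
= 100 + 16400
= 16500

16500


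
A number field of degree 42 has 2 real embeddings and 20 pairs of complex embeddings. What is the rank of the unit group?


By Dirichlet's unit theorem:
rank = r1 + r2 - 1
= 2 + 20 - 1
= 21

21


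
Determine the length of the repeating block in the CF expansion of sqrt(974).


Run the CF algorithm for sqrt(974).
a_0 = floor(sqrt(974)) = 31; set m_0=0, q_0=1.
Recurrence: m' = q*a - m,  q' = (d - m'^2)/q,  a' = floor((a_0 + m')/q').
  step 1: m=31, q=13, a=4
  step 2: m=21, q=41, a=1
  step 3: m=20, q=14, a=3
  step 4: m=22, q=35, a=1
  step 5: m=13, q=23, a=1
  step 6: m=10, q=38, a=1
  step 7: m=28, q=5, a=11
  step 8: m=27, q=49, a=1
  step 9: m=22, q=10, a=5
  step 10: m=28, q=19, a=3
  step 11: m=29, q=7, a=8
  step 12: m=27, q=35, a=1
  step 13: m=8, q=26, a=1
  step 14: m=18, q=25, a=1
  step 15: m=7, q=37, a=1
  step 16: m=30, q=2, a=30
  step 17: m=30, q=37, a=1
  step 18: m=7, q=25, a=1
  step 19: m=18, q=26, a=1
  step 20: m=8, q=35, a=1
  step 21: m=27, q=7, a=8
  step 22: m=29, q=19, a=3
  step 23: m=28, q=10, a=5
  step 24: m=22, q=49, a=1
  step 25: m=27, q=5, a=11
  step 26: m=28, q=38, a=1
  step 27: m=10, q=23, a=1
  step 28: m=13, q=35, a=1
  step 29: m=22, q=14, a=3
  step 30: m=20, q=41, a=1
  step 31: m=21, q=13, a=4
  step 32: m=31, q=1, a=62
a_32 = 2*a_0 = 62, so the period closes here.
sqrt(974) = [31; 4, 1, 3, 1, 1, 1, 11, 1, 5, 3, 8, 1, 1, 1, 1, 30, 1, 1, 1, 1, 8, 3, 5, 1, 11, 1, 1, 1, 3, 1, 4, 62]
Period length = 32

32


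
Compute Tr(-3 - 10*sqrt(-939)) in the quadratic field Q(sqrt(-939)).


Tr(a + b*sqrt(d)) = (a + b*sqrt(d)) + (a - b*sqrt(d)) = 2a
= 2 * (-3)
= -6

-6


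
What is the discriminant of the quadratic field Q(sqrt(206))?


For K = Q(sqrt(d)) with d squarefree: disc(K) = d if d = 1 mod 4, and disc(K) = 4d if d = 2 or 3 mod 4.
Here d = 206, and d mod 4 = 2.
d = 2 mod 4, not 1 (O_K = Z[sqrt(d)]), so disc(K) = 4d = 4 * (206) = 824

824


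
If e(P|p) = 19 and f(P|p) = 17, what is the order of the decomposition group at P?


|D_P| = e * f
= 19 * 17
= 323

323


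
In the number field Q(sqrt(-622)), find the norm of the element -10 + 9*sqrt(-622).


N(a + b*sqrt(d)) = a^2 - d*b^2
= (-10)^2 - (-622)*(9)^2
= 100 + 50382
= 50482

50482


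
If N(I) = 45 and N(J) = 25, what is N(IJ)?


N(IJ) = N(I) * N(J)
= 45 * 25
= 1125

1125


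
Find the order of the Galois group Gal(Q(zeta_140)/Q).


|Gal(Q(zeta_140)/Q)| = phi(140)
= 48

48


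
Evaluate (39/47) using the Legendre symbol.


p = 47 is prime, so compute (39/47) with the reciprocity algorithm (Jacobi-symbol steps: pull out 2s via (2/n), flip via reciprocity, reduce):
  reciprocity: (39/47) -> -(47/39)
  reduce: (8/39)
  pull out 2: (2/39) = +1  (since 39 mod 8 = 7)
  pull out 2: (2/39) = +1  (since 39 mod 8 = 7)
  pull out 2: (2/39) = +1  (since 39 mod 8 = 7)
  (1/39) = 1
Product of signs = -1
(39/47) = -1

-1


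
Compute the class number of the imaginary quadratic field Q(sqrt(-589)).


K = Q(sqrt(-589)). d mod 4 = 3, so D = disc(K) = 4d = -2356
h(K) equals the number of primitive reduced positive-definite forms (a, b, c) = a*x^2 + b*x*y + c*y^2 with b^2 - 4ac = D,
where reduced means |b| <= a <= c, with b >= 0 whenever |b| = a or a = c, and primitive means gcd(a, b, c) = 1.
Reduced forces 3a^2 <= |D| = 2356, so 1 <= a <= 28; b must have the parity of D, and c = (b^2 - D)/(4a) must be an integer >= a.
Enumerate a = 1..28, b in [-a, a]:
  a=1: (1, 0, 589)  [1]
  a=2: (2, 2, 295)  [1]
  a=3..4: none
  a=5: (5, -2, 118), (5, 2, 118)  [2]
  a=6..9: none
  a=10: (10, -2, 59), (10, 2, 59)  [2]
  a=11: (11, -8, 55), (11, 8, 55)  [2]
  a=12: none
  a=13: (13, -6, 46), (13, 6, 46)  [2]
  a=14..18: none
  a=19: (19, 0, 31)  [1]
  a=20..21: none
  a=22: (22, -14, 29), (22, 14, 29)  [2]
  a=23: (23, -6, 26), (23, 6, 26)  [2]
  a=24: none
  a=25: (25, 12, 25)  [1]
  a=26..28: none
Total reduced forms: 1 + 1 + 2 + 2 + 2 + 2 + 1 + 2 + 2 + 1 = 16
h = 16

16


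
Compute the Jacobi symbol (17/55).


Compute (17/55) via quadratic reciprocity:
  reciprocity: (17/55) -> +(55/17)
  reduce: (4/17)
  pull out 2: (2/17) = +1  (since 17 mod 8 = 1)
  pull out 2: (2/17) = +1  (since 17 mod 8 = 1)
  (1/17) = 1
Product of signs = 1

1


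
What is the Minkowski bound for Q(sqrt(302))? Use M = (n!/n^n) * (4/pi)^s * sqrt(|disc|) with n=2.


d = 302, d mod 4 = 2, so disc(K) = 4d = 1208; |disc(K)| = 1208
Real quadratic field, so n = 2, s = r2 = 0, r1 = 2
M = (n!/n^n) * (4/pi)^s * sqrt(|disc(K)|) = (2!/2^2) * (4/pi)^0 * sqrt(1208)
= 0.5 * 1.000000 * 34.756294
= 17.3781

17.3781


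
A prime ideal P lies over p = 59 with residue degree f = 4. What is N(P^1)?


N(P^a) = p^(a*f)
= 59^(1*4)
= 59^4
= 12117361

12117361


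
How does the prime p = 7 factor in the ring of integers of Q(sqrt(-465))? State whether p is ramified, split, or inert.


K = Q(sqrt(-465)). Since d mod 4 = 3, disc(K) = -1860.
Check p | disc: -1860 mod 7 = 2.
p does not divide disc. Compute Legendre symbol (d/p):
4^((7-1)/2) mod 7 = 1
(d/p) = 1, so p splits: (p) = P*P' with e=1, f=1, g=2.
Therefore p is split.

split


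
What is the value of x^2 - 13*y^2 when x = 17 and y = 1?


x^2 - d*y^2
= 17^2 - 13*1^2
= 289 - 13
= 276

276


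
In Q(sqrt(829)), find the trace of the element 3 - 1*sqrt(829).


Tr(a + b*sqrt(d)) = (a + b*sqrt(d)) + (a - b*sqrt(d)) = 2a
= 2 * (3)
= 6

6


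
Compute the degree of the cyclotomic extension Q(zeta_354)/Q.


The degree equals Euler's totient phi(354).
354 = 2 * 3 * 59
phi(354) = 116

116


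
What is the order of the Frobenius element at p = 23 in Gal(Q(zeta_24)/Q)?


The Frobenius at p in Gal(Q(zeta_n)/Q) = (Z/nZ)* is the class of p, so its order is ord_24(23), the smallest k >= 1 with 23^k = 1 mod 24.
n = 24 = 2^3 * 3, phi(24) = 8; the order divides phi(n).
Divisors of 8: 1, 2, 4, 8
Repeated squaring mod 24: 23^1 = 23, 23^2 = 1, 23^4 = 1, 23^8 = 1
Test divisors in increasing order:
  k=1: 23^1 = 23 mod 24
  k=2: 23^2 = 1 mod 24  <- first divisor giving 1
Order = 2

2


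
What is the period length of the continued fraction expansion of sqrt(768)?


Run the CF algorithm for sqrt(768).
a_0 = floor(sqrt(768)) = 27; set m_0=0, q_0=1.
Recurrence: m' = q*a - m,  q' = (d - m'^2)/q,  a' = floor((a_0 + m')/q').
  step 1: m=27, q=39, a=1
  step 2: m=12, q=16, a=2
  step 3: m=20, q=23, a=2
  step 4: m=26, q=4, a=13
  step 5: m=26, q=23, a=2
  step 6: m=20, q=16, a=2
  step 7: m=12, q=39, a=1
  step 8: m=27, q=1, a=54
a_8 = 2*a_0 = 54, so the period closes here.
sqrt(768) = [27; 1, 2, 2, 13, 2, 2, 1, 54]
Period length = 8

8


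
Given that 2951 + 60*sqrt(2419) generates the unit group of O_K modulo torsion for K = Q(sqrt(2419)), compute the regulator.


epsilon = 2951 + 60*sqrt(2419)
= 5901.9998
R = ln(5901.9998)
= 8.6830

8.6830


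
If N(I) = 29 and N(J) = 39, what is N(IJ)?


N(IJ) = N(I) * N(J)
= 29 * 39
= 1131

1131


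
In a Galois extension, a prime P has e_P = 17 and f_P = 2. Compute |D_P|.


|D_P| = e * f
= 17 * 2
= 34

34


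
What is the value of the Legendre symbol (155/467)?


p = 467 is prime, so compute (155/467) with the reciprocity algorithm (Jacobi-symbol steps: pull out 2s via (2/n), flip via reciprocity, reduce):
  reciprocity: (155/467) -> -(467/155)
  reduce: (2/155)
  pull out 2: (2/155) = -1  (since 155 mod 8 = 3)
  (1/155) = 1
Product of signs = 1
(155/467) = 1

1


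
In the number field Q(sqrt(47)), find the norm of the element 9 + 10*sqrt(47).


N(a + b*sqrt(d)) = a^2 - d*b^2
= (9)^2 - (47)*(10)^2
= 81 - 4700
= -4619

-4619


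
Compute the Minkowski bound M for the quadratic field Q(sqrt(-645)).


d = -645, d mod 4 = 3, so disc(K) = 4d = -2580; |disc(K)| = 2580
Imaginary quadratic field, so n = 2, s = r2 = 1, r1 = 0
M = (n!/n^n) * (4/pi)^s * sqrt(|disc(K)|) = (2!/2^2) * (4/pi)^1 * sqrt(2580)
= 0.5 * 1.273240 * 50.793700
= 32.3363

32.3363


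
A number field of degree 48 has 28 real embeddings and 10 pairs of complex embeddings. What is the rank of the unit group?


By Dirichlet's unit theorem:
rank = r1 + r2 - 1
= 28 + 10 - 1
= 37

37


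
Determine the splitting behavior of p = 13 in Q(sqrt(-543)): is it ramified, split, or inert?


K = Q(sqrt(-543)). Since d mod 4 = 1, disc(K) = -543.
Check p | disc: -543 mod 13 = 3.
p does not divide disc. Compute Legendre symbol (d/p):
3^((13-1)/2) mod 13 = 1
(d/p) = 1, so p splits: (p) = P*P' with e=1, f=1, g=2.
Therefore p is split.

split


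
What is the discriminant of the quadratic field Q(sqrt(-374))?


For K = Q(sqrt(d)) with d squarefree: disc(K) = d if d = 1 mod 4, and disc(K) = 4d if d = 2 or 3 mod 4.
Here d = -374, and d mod 4 = 2.
d = 2 mod 4, not 1 (O_K = Z[sqrt(d)]), so disc(K) = 4d = 4 * (-374) = -1496

-1496


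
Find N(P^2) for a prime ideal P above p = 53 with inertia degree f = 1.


N(P^a) = p^(a*f)
= 53^(2*1)
= 53^2
= 2809

2809


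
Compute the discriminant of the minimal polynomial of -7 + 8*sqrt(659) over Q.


The element -7 + 8*sqrt(659) has minimal polynomial:
x^2 + 14*x - 42127
Discriminant = (14)^2 - 4*(-42127)
= 196 + 168508
= 168704

168704


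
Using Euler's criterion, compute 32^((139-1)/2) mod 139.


p = 139 is prime and the exponent is (p-1)/2 = 69, so by Euler's criterion 32^69 = (32/139) = +1 or -1 mod 139.
Compute by square-and-multiply:
  69 = 64 + 4 + 1 (binary 1000101)
  Repeated squaring mod 139: 32^1 = 32, 32^2 = 51, 32^4 = 99, 32^8 = 71, 32^16 = 37, 32^32 = 118, 32^64 = 24
  32^69 = 32^64 * 32^4 * 32^1 = 24 * 99 * 32 mod 139
    24 * 99 = 2376 = 13 mod 139
    13 * 32 = 416 = 138 mod 139
  32^69 = 138 mod 139
Result 138 = p - 1 = -1 mod 139: 32 is a quadratic non-residue mod 139. As a residue in [0, p-1] the value is 138.
32^69 mod 139 = 138

138


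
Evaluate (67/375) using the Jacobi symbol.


Compute (67/375) via quadratic reciprocity:
  reciprocity: (67/375) -> -(375/67)
  reduce: (40/67)
  pull out 2: (2/67) = -1  (since 67 mod 8 = 3)
  pull out 2: (2/67) = -1  (since 67 mod 8 = 3)
  pull out 2: (2/67) = -1  (since 67 mod 8 = 3)
  reciprocity: (5/67) -> +(67/5)
  reduce: (2/5)
  pull out 2: (2/5) = -1  (since 5 mod 8 = 5)
  (1/5) = 1
Product of signs = -1

-1


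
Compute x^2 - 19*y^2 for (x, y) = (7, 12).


x^2 - d*y^2
= 7^2 - 19*12^2
= 49 - 2736
= -2687

-2687


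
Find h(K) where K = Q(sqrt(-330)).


K = Q(sqrt(-330)). d mod 4 = 2, so D = disc(K) = 4d = -1320
h(K) equals the number of primitive reduced positive-definite forms (a, b, c) = a*x^2 + b*x*y + c*y^2 with b^2 - 4ac = D,
where reduced means |b| <= a <= c, with b >= 0 whenever |b| = a or a = c, and primitive means gcd(a, b, c) = 1.
Reduced forces 3a^2 <= |D| = 1320, so 1 <= a <= 20; b must have the parity of D, and c = (b^2 - D)/(4a) must be an integer >= a.
Enumerate a = 1..20, b in [-a, a]:
  a=1: (1, 0, 330)  [1]
  a=2: (2, 0, 165)  [1]
  a=3: (3, 0, 110)  [1]
  a=4: none
  a=5: (5, 0, 66)  [1]
  a=6: (6, 0, 55)  [1]
  a=7..9: none
  a=10: (10, 0, 33)  [1]
  a=11: (11, 0, 30)  [1]
  a=12..14: none
  a=15: (15, 0, 22)  [1]
  a=16..20: none
Total reduced forms: 1 + 1 + 1 + 1 + 1 + 1 + 1 + 1 = 8
h = 8

8


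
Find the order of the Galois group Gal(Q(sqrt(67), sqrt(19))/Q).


The 2 square roots of distinct primes are multiplicatively independent over Q,
so [K:Q] = 2^2 and Gal(K/Q) is isomorphic to (Z/2Z)^2.
|Gal| = 2^2 = 4

4


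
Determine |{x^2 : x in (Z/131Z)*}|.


For prime p, the number of non-zero quadratic residues is (p-1)/2.
= (131-1)/2
= 65

65


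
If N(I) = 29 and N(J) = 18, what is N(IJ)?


N(IJ) = N(I) * N(J)
= 29 * 18
= 522

522


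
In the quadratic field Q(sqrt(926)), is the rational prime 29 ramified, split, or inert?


K = Q(sqrt(926)). Since d mod 4 = 2, disc(K) = 3704.
Check p | disc: 3704 mod 29 = 21.
p does not divide disc. Compute Legendre symbol (d/p):
27^((29-1)/2) mod 29 = -1
(d/p) = -1, so p is inert: (p) stays prime with e=1, f=2, g=1.
Therefore p is inert.

inert


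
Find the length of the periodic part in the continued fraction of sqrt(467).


Run the CF algorithm for sqrt(467).
a_0 = floor(sqrt(467)) = 21; set m_0=0, q_0=1.
Recurrence: m' = q*a - m,  q' = (d - m'^2)/q,  a' = floor((a_0 + m')/q').
  step 1: m=21, q=26, a=1
  step 2: m=5, q=17, a=1
  step 3: m=12, q=19, a=1
  step 4: m=7, q=22, a=1
  step 5: m=15, q=11, a=3
  step 6: m=18, q=13, a=3
  step 7: m=21, q=2, a=21
  step 8: m=21, q=13, a=3
  step 9: m=18, q=11, a=3
  step 10: m=15, q=22, a=1
  step 11: m=7, q=19, a=1
  step 12: m=12, q=17, a=1
  step 13: m=5, q=26, a=1
  step 14: m=21, q=1, a=42
a_14 = 2*a_0 = 42, so the period closes here.
sqrt(467) = [21; 1, 1, 1, 1, 3, 3, 21, 3, 3, 1, 1, 1, 1, 42]
Period length = 14

14


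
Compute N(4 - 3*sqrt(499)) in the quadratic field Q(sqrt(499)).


N(a + b*sqrt(d)) = a^2 - d*b^2
= (4)^2 - (499)*(-3)^2
= 16 - 4491
= -4475

-4475


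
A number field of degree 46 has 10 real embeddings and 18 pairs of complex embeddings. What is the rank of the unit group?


By Dirichlet's unit theorem:
rank = r1 + r2 - 1
= 10 + 18 - 1
= 27

27


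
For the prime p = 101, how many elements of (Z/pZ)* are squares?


For prime p, the number of non-zero quadratic residues is (p-1)/2.
= (101-1)/2
= 50

50


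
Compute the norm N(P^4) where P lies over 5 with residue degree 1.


N(P^a) = p^(a*f)
= 5^(4*1)
= 5^4
= 625

625


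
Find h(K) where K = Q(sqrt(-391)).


K = Q(sqrt(-391)). d mod 4 = 1, so D = disc(K) = d = -391
h(K) equals the number of primitive reduced positive-definite forms (a, b, c) = a*x^2 + b*x*y + c*y^2 with b^2 - 4ac = D,
where reduced means |b| <= a <= c, with b >= 0 whenever |b| = a or a = c, and primitive means gcd(a, b, c) = 1.
Reduced forces 3a^2 <= |D| = 391, so 1 <= a <= 11; b must have the parity of D, and c = (b^2 - D)/(4a) must be an integer >= a.
Enumerate a = 1..11, b in [-a, a]:
  a=1: (1, 1, 98)  [1]
  a=2: (2, -1, 49), (2, 1, 49)  [2]
  a=3: none
  a=4: (4, -3, 25), (4, 3, 25)  [2]
  a=5: (5, -3, 20), (5, 3, 20)  [2]
  a=6: none
  a=7: (7, -1, 14), (7, 1, 14)  [2]
  a=8: (8, -5, 13), (8, 5, 13)  [2]
  a=9: none
  a=10: (10, -7, 11), (10, 3, 10), (10, 7, 11)  [3]
  a=11: none
Total reduced forms: 1 + 2 + 2 + 2 + 2 + 2 + 3 = 14
h = 14

14


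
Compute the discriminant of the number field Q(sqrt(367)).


For K = Q(sqrt(d)) with d squarefree: disc(K) = d if d = 1 mod 4, and disc(K) = 4d if d = 2 or 3 mod 4.
Here d = 367, and d mod 4 = 3.
d = 3 mod 4, not 1 (O_K = Z[sqrt(d)]), so disc(K) = 4d = 4 * (367) = 1468

1468


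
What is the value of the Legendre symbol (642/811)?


p = 811 is prime, so compute (642/811) with the reciprocity algorithm (Jacobi-symbol steps: pull out 2s via (2/n), flip via reciprocity, reduce):
  pull out 2: (2/811) = -1  (since 811 mod 8 = 3)
  reciprocity: (321/811) -> +(811/321)
  reduce: (169/321)
  reciprocity: (169/321) -> +(321/169)
  reduce: (152/169)
  pull out 2: (2/169) = +1  (since 169 mod 8 = 1)
  pull out 2: (2/169) = +1  (since 169 mod 8 = 1)
  pull out 2: (2/169) = +1  (since 169 mod 8 = 1)
  reciprocity: (19/169) -> +(169/19)
  reduce: (17/19)
  reciprocity: (17/19) -> +(19/17)
  reduce: (2/17)
  pull out 2: (2/17) = +1  (since 17 mod 8 = 1)
  (1/17) = 1
Product of signs = -1
(642/811) = -1

-1


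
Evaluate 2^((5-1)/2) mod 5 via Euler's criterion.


p = 5 is prime and the exponent is (p-1)/2 = 2, so by Euler's criterion 2^2 = (2/5) = +1 or -1 mod 5.
Compute by square-and-multiply:
  2 = 2 (binary 10)
  Repeated squaring mod 5: 2^1 = 2, 2^2 = 4
  2^2 = 4 mod 5
Result 4 = p - 1 = -1 mod 5: 2 is a quadratic non-residue mod 5. As a residue in [0, p-1] the value is 4.
2^2 mod 5 = 4

4


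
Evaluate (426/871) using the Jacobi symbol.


Compute (426/871) via quadratic reciprocity:
  pull out 2: (2/871) = +1  (since 871 mod 8 = 7)
  reciprocity: (213/871) -> +(871/213)
  reduce: (19/213)
  reciprocity: (19/213) -> +(213/19)
  reduce: (4/19)
  pull out 2: (2/19) = -1  (since 19 mod 8 = 3)
  pull out 2: (2/19) = -1  (since 19 mod 8 = 3)
  (1/19) = 1
Product of signs = 1

1


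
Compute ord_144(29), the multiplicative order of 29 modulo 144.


We want ord_144(29), the smallest k >= 1 with 29^k = 1 mod 144.
n = 144 = 2^4 * 3^2, phi(144) = 48; the order divides phi(n).
Divisors of 48: 1, 2, 3, 4, 6, 8, 12, 16, 24, 48
Repeated squaring mod 144: 29^1 = 29, 29^2 = 121, 29^4 = 97, 29^8 = 49, 29^16 = 97, 29^32 = 49
Test divisors in increasing order:
  k=1: 29^1 = 29 mod 144
  k=2: 29^2 = 121 mod 144
  k=3: 29^3 = 121 * 29 = 53 mod 144
  k=4: 29^4 = 97 mod 144
  k=6: 29^6 = 97 * 121 = 73 mod 144
  k=8: 29^8 = 49 mod 144
  k=12: 29^12 = 49 * 97 = 1 mod 144  <- first divisor giving 1
Order = 12

12


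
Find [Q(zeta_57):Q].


The degree equals Euler's totient phi(57).
57 = 3 * 19
phi(57) = 36

36


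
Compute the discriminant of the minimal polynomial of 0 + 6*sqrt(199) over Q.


The element 0 + 6*sqrt(199) has minimal polynomial:
x^2 + 0*x - 7164
Discriminant = (0)^2 - 4*(-7164)
= 0 + 28656
= 28656

28656


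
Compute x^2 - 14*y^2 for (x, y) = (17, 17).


x^2 - d*y^2
= 17^2 - 14*17^2
= 289 - 4046
= -3757

-3757


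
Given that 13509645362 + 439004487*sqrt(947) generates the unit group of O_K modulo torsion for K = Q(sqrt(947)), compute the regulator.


epsilon = 13509645362 + 439004487*sqrt(947)
= 2.7019e+10
R = ln(2.7019e+10)
= 24.0198

24.0198


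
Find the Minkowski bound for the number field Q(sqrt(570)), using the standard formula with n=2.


d = 570, d mod 4 = 2, so disc(K) = 4d = 2280; |disc(K)| = 2280
Real quadratic field, so n = 2, s = r2 = 0, r1 = 2
M = (n!/n^n) * (4/pi)^s * sqrt(|disc(K)|) = (2!/2^2) * (4/pi)^0 * sqrt(2280)
= 0.5 * 1.000000 * 47.749346
= 23.8747

23.8747


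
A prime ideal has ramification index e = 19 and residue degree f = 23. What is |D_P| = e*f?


|D_P| = e * f
= 19 * 23
= 437

437


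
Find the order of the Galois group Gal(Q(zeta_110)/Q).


|Gal(Q(zeta_110)/Q)| = phi(110)
= 40

40


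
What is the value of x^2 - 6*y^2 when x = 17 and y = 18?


x^2 - d*y^2
= 17^2 - 6*18^2
= 289 - 1944
= -1655

-1655


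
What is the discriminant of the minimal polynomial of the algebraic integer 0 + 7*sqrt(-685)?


The element 0 + 7*sqrt(-685) has minimal polynomial:
x^2 + 0*x + 33565
Discriminant = (0)^2 - 4*(33565)
= 0 - 134260
= -134260

-134260


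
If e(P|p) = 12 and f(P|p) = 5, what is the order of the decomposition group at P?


|D_P| = e * f
= 12 * 5
= 60

60


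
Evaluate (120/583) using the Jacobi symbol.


Compute (120/583) via quadratic reciprocity:
  pull out 2: (2/583) = +1  (since 583 mod 8 = 7)
  pull out 2: (2/583) = +1  (since 583 mod 8 = 7)
  pull out 2: (2/583) = +1  (since 583 mod 8 = 7)
  reciprocity: (15/583) -> -(583/15)
  reduce: (13/15)
  reciprocity: (13/15) -> +(15/13)
  reduce: (2/13)
  pull out 2: (2/13) = -1  (since 13 mod 8 = 5)
  (1/13) = 1
Product of signs = 1

1


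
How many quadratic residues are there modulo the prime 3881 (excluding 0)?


For prime p, the number of non-zero quadratic residues is (p-1)/2.
= (3881-1)/2
= 1940

1940


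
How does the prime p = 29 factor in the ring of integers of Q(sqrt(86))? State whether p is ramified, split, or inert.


K = Q(sqrt(86)). Since d mod 4 = 2, disc(K) = 344.
Check p | disc: 344 mod 29 = 25.
p does not divide disc. Compute Legendre symbol (d/p):
28^((29-1)/2) mod 29 = 1
(d/p) = 1, so p splits: (p) = P*P' with e=1, f=1, g=2.
Therefore p is split.

split


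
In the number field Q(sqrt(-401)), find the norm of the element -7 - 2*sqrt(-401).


N(a + b*sqrt(d)) = a^2 - d*b^2
= (-7)^2 - (-401)*(-2)^2
= 49 + 1604
= 1653

1653


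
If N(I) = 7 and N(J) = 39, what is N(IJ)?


N(IJ) = N(I) * N(J)
= 7 * 39
= 273

273


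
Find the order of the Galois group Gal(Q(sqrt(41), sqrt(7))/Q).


The 2 square roots of distinct primes are multiplicatively independent over Q,
so [K:Q] = 2^2 and Gal(K/Q) is isomorphic to (Z/2Z)^2.
|Gal| = 2^2 = 4

4


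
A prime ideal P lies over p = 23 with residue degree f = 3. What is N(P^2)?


N(P^a) = p^(a*f)
= 23^(2*3)
= 23^6
= 148035889

148035889


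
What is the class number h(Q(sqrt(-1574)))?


K = Q(sqrt(-1574)). d mod 4 = 2, so D = disc(K) = 4d = -6296
h(K) equals the number of primitive reduced positive-definite forms (a, b, c) = a*x^2 + b*x*y + c*y^2 with b^2 - 4ac = D,
where reduced means |b| <= a <= c, with b >= 0 whenever |b| = a or a = c, and primitive means gcd(a, b, c) = 1.
Reduced forces 3a^2 <= |D| = 6296, so 1 <= a <= 45; b must have the parity of D, and c = (b^2 - D)/(4a) must be an integer >= a.
Enumerate a = 1..45, b in [-a, a]:
  a=1: (1, 0, 1574)  [1]
  a=2: (2, 0, 787)  [1]
  a=3: (3, -2, 525), (3, 2, 525)  [2]
  a=4: none
  a=5: (5, -2, 315), (5, 2, 315)  [2]
  a=6: (6, -4, 263), (6, 4, 263)  [2]
  a=7: (7, -2, 225), (7, 2, 225)  [2]
  a=8: none
  a=9: (9, -2, 175), (9, 2, 175)  [2]
  a=10: (10, -8, 159), (10, 8, 159)  [2]
  a=11..12: none
  a=13: (13, -10, 123), (13, 10, 123)  [2]
  a=14: (14, -12, 115), (14, 12, 115)  [2]
  a=15: (15, -8, 106), (15, -2, 105), (15, 2, 105), (15, 8, 106)  [4]
  a=16..17: none
  a=18: (18, -16, 91), (18, 16, 91)  [2]
  a=19..20: none
  a=21: (21, -16, 78), (21, -2, 75), (21, 2, 75), (21, 16, 78)  [4]
  a=22: none
  a=23: (23, -12, 70), (23, 12, 70)  [2]
  a=24: none
  a=25: (25, -2, 63), (25, 2, 63)  [2]
  a=26: (26, -16, 63), (26, 16, 63)  [2]
  a=27: (27, -20, 62), (27, 20, 62)  [2]
  a=28..29: none
  a=30: (30, -28, 59), (30, -8, 53), (30, 8, 53), (30, 28, 59)  [4]
  a=31: (31, -20, 54), (31, 20, 54)  [2]
  a=32..34: none
  a=35: (35, -12, 46), (35, -2, 45), (35, 2, 45), (35, 12, 46)  [4]
  a=36..38: none
  a=39: (39, -16, 42), (39, -10, 41), (39, 10, 41), (39, 16, 42)  [4]
  a=40..41: none
  a=42: (42, -40, 47), (42, 40, 47)  [2]
  a=43: (43, -38, 45), (43, 38, 45)  [2]
  a=44..45: none
Total reduced forms: 1 + 1 + 2 + 2 + 2 + 2 + 2 + 2 + 2 + 2 + 4 + 2 + 4 + 2 + 2 + 2 + 2 + 4 + 2 + 4 + 4 + 2 + 2 = 54
h = 54

54


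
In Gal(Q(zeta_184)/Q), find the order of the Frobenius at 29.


The Frobenius at p in Gal(Q(zeta_n)/Q) = (Z/nZ)* is the class of p, so its order is ord_184(29), the smallest k >= 1 with 29^k = 1 mod 184.
n = 184 = 2^3 * 23, phi(184) = 88; the order divides phi(n).
Divisors of 88: 1, 2, 4, 8, 11, 22, 44, 88
Repeated squaring mod 184: 29^1 = 29, 29^2 = 105, 29^4 = 169, 29^8 = 41, 29^16 = 25, 29^32 = 73, 29^64 = 177
Test divisors in increasing order:
  k=1: 29^1 = 29 mod 184
  k=2: 29^2 = 105 mod 184
  k=4: 29^4 = 169 mod 184
  k=8: 29^8 = 41 mod 184
  k=11: 29^11 = 41 * 105 * 29 = 93 mod 184
  k=22: 29^22 = 25 * 169 * 105 = 1 mod 184  <- first divisor giving 1
Order = 22

22


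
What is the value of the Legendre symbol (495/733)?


p = 733 is prime, so compute (495/733) with the reciprocity algorithm (Jacobi-symbol steps: pull out 2s via (2/n), flip via reciprocity, reduce):
  reciprocity: (495/733) -> +(733/495)
  reduce: (238/495)
  pull out 2: (2/495) = +1  (since 495 mod 8 = 7)
  reciprocity: (119/495) -> -(495/119)
  reduce: (19/119)
  reciprocity: (19/119) -> -(119/19)
  reduce: (5/19)
  reciprocity: (5/19) -> +(19/5)
  reduce: (4/5)
  pull out 2: (2/5) = -1  (since 5 mod 8 = 5)
  pull out 2: (2/5) = -1  (since 5 mod 8 = 5)
  (1/5) = 1
Product of signs = 1
(495/733) = 1

1


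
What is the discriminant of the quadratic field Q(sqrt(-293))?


For K = Q(sqrt(d)) with d squarefree: disc(K) = d if d = 1 mod 4, and disc(K) = 4d if d = 2 or 3 mod 4.
Here d = -293, and d mod 4 = 3.
d = 3 mod 4, not 1 (O_K = Z[sqrt(d)]), so disc(K) = 4d = 4 * (-293) = -1172

-1172


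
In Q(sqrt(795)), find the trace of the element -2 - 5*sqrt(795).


Tr(a + b*sqrt(d)) = (a + b*sqrt(d)) + (a - b*sqrt(d)) = 2a
= 2 * (-2)
= -4

-4


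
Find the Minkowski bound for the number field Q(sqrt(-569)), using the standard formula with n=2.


d = -569, d mod 4 = 3, so disc(K) = 4d = -2276; |disc(K)| = 2276
Imaginary quadratic field, so n = 2, s = r2 = 1, r1 = 0
M = (n!/n^n) * (4/pi)^s * sqrt(|disc(K)|) = (2!/2^2) * (4/pi)^1 * sqrt(2276)
= 0.5 * 1.273240 * 47.707442
= 30.3715

30.3715


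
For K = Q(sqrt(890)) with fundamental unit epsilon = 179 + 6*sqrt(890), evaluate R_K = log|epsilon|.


epsilon = 179 + 6*sqrt(890)
= 357.9972
R = ln(357.9972)
= 5.8805

5.8805


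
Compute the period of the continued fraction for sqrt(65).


Run the CF algorithm for sqrt(65).
a_0 = floor(sqrt(65)) = 8; set m_0=0, q_0=1.
Recurrence: m' = q*a - m,  q' = (d - m'^2)/q,  a' = floor((a_0 + m')/q').
  step 1: m=8, q=1, a=16
a_1 = 2*a_0 = 16, so the period closes here.
sqrt(65) = [8; 16]
Period length = 1

1


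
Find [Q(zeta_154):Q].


The degree equals Euler's totient phi(154).
154 = 2 * 7 * 11
phi(154) = 60

60


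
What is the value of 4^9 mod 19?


p = 19 is prime and the exponent is (p-1)/2 = 9, so by Euler's criterion 4^9 = (4/19) = +1 or -1 mod 19.
Compute by square-and-multiply:
  9 = 8 + 1 (binary 1001)
  Repeated squaring mod 19: 4^1 = 4, 4^2 = 16, 4^4 = 9, 4^8 = 5
  4^9 = 4^8 * 4^1 = 5 * 4 mod 19
    5 * 4 = 20 = 1 mod 19
  4^9 = 1 mod 19
Result 1: 4 is a quadratic residue mod 19.
4^9 mod 19 = 1

1


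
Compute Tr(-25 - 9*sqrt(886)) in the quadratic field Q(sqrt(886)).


Tr(a + b*sqrt(d)) = (a + b*sqrt(d)) + (a - b*sqrt(d)) = 2a
= 2 * (-25)
= -50

-50


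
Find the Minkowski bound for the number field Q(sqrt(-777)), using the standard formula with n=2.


d = -777, d mod 4 = 3, so disc(K) = 4d = -3108; |disc(K)| = 3108
Imaginary quadratic field, so n = 2, s = r2 = 1, r1 = 0
M = (n!/n^n) * (4/pi)^s * sqrt(|disc(K)|) = (2!/2^2) * (4/pi)^1 * sqrt(3108)
= 0.5 * 1.273240 * 55.749439
= 35.4912

35.4912


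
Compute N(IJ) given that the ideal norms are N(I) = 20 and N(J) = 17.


N(IJ) = N(I) * N(J)
= 20 * 17
= 340

340


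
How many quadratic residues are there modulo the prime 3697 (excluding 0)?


For prime p, the number of non-zero quadratic residues is (p-1)/2.
= (3697-1)/2
= 1848

1848


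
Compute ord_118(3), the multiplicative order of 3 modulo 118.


We want ord_118(3), the smallest k >= 1 with 3^k = 1 mod 118.
n = 118 = 2 * 59, phi(118) = 58; the order divides phi(n).
Divisors of 58: 1, 2, 29, 58
Repeated squaring mod 118: 3^1 = 3, 3^2 = 9, 3^4 = 81, 3^8 = 71, 3^16 = 85, 3^32 = 27
Test divisors in increasing order:
  k=1: 3^1 = 3 mod 118
  k=2: 3^2 = 9 mod 118
  k=29: 3^29 = 85 * 71 * 81 * 3 = 1 mod 118  <- first divisor giving 1
Order = 29

29


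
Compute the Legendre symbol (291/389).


p = 389 is prime, so compute (291/389) with the reciprocity algorithm (Jacobi-symbol steps: pull out 2s via (2/n), flip via reciprocity, reduce):
  reciprocity: (291/389) -> +(389/291)
  reduce: (98/291)
  pull out 2: (2/291) = -1  (since 291 mod 8 = 3)
  reciprocity: (49/291) -> +(291/49)
  reduce: (46/49)
  pull out 2: (2/49) = +1  (since 49 mod 8 = 1)
  reciprocity: (23/49) -> +(49/23)
  reduce: (3/23)
  reciprocity: (3/23) -> -(23/3)
  reduce: (2/3)
  pull out 2: (2/3) = -1  (since 3 mod 8 = 3)
  (1/3) = 1
Product of signs = -1
(291/389) = -1

-1
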